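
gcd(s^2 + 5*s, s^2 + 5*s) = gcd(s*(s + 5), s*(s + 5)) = s^2 + 5*s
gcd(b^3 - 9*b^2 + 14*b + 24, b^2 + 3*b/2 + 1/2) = b + 1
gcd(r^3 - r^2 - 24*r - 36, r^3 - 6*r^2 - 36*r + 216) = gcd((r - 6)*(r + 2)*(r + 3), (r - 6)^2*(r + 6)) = r - 6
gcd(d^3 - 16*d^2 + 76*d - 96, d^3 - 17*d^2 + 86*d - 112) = d^2 - 10*d + 16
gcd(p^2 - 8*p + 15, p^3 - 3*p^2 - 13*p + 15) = p - 5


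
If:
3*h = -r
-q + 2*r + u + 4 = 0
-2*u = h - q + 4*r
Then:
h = u/5 - 4/5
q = 44/5 - u/5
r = 12/5 - 3*u/5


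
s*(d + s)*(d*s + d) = d^2*s^2 + d^2*s + d*s^3 + d*s^2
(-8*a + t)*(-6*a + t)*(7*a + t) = 336*a^3 - 50*a^2*t - 7*a*t^2 + t^3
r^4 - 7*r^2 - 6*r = r*(r - 3)*(r + 1)*(r + 2)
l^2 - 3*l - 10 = (l - 5)*(l + 2)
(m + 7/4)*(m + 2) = m^2 + 15*m/4 + 7/2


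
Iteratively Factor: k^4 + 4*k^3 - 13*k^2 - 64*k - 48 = (k + 1)*(k^3 + 3*k^2 - 16*k - 48) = (k + 1)*(k + 3)*(k^2 - 16) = (k - 4)*(k + 1)*(k + 3)*(k + 4)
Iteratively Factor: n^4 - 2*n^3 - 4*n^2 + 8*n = (n - 2)*(n^3 - 4*n) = n*(n - 2)*(n^2 - 4) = n*(n - 2)^2*(n + 2)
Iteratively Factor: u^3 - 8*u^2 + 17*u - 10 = (u - 2)*(u^2 - 6*u + 5) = (u - 2)*(u - 1)*(u - 5)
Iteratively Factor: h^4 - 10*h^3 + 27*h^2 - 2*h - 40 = (h - 4)*(h^3 - 6*h^2 + 3*h + 10) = (h - 4)*(h + 1)*(h^2 - 7*h + 10) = (h - 5)*(h - 4)*(h + 1)*(h - 2)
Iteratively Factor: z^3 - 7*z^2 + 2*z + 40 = (z + 2)*(z^2 - 9*z + 20) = (z - 4)*(z + 2)*(z - 5)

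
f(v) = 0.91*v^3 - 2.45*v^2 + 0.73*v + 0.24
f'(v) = 2.73*v^2 - 4.9*v + 0.73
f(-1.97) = -17.66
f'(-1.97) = 20.98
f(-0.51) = -0.89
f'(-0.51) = 3.94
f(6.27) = 132.81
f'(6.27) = 77.33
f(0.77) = -0.24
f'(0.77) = -1.42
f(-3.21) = -57.45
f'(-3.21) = 44.59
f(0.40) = 0.20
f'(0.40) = -0.79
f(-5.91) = -277.49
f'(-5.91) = 125.04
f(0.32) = 0.25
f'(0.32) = -0.56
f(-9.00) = -868.17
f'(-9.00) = 265.96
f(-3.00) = -48.57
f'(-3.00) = 40.00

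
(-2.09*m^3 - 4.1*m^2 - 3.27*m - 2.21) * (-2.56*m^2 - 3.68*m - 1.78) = 5.3504*m^5 + 18.1872*m^4 + 27.1794*m^3 + 24.9892*m^2 + 13.9534*m + 3.9338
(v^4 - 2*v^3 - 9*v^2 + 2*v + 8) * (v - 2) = v^5 - 4*v^4 - 5*v^3 + 20*v^2 + 4*v - 16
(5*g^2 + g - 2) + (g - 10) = 5*g^2 + 2*g - 12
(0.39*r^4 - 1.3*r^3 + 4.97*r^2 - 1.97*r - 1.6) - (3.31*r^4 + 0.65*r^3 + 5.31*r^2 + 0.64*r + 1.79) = -2.92*r^4 - 1.95*r^3 - 0.34*r^2 - 2.61*r - 3.39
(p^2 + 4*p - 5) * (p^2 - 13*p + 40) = p^4 - 9*p^3 - 17*p^2 + 225*p - 200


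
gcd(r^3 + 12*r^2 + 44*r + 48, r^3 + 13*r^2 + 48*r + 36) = r + 6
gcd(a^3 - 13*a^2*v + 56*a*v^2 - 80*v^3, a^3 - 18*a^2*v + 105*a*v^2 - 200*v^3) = -a + 5*v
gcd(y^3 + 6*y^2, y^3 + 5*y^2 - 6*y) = y^2 + 6*y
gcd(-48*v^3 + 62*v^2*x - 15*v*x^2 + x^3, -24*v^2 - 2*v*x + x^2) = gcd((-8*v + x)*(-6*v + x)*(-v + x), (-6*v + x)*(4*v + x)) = -6*v + x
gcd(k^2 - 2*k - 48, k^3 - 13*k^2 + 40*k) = k - 8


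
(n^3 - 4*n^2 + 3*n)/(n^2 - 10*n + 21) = n*(n - 1)/(n - 7)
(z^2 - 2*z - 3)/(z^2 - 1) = (z - 3)/(z - 1)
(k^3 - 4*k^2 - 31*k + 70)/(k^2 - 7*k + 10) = (k^2 - 2*k - 35)/(k - 5)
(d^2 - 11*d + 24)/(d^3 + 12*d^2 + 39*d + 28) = (d^2 - 11*d + 24)/(d^3 + 12*d^2 + 39*d + 28)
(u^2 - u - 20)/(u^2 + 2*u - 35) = (u + 4)/(u + 7)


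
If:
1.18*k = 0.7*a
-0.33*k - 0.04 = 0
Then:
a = -0.20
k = -0.12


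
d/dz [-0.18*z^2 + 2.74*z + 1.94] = 2.74 - 0.36*z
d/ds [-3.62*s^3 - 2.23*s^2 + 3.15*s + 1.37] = -10.86*s^2 - 4.46*s + 3.15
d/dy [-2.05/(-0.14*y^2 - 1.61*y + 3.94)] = (-0.574*y - 3.3005)/(0.14*y^2 + 1.61*y - 3.94)^2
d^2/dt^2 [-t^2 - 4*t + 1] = -2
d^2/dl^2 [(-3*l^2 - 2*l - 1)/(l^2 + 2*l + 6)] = 2*(4*l^3 + 51*l^2 + 30*l - 82)/(l^6 + 6*l^5 + 30*l^4 + 80*l^3 + 180*l^2 + 216*l + 216)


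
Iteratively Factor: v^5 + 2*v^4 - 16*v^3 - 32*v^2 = (v + 2)*(v^4 - 16*v^2) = (v + 2)*(v + 4)*(v^3 - 4*v^2) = (v - 4)*(v + 2)*(v + 4)*(v^2) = v*(v - 4)*(v + 2)*(v + 4)*(v)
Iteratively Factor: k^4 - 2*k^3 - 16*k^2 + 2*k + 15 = (k + 3)*(k^3 - 5*k^2 - k + 5) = (k + 1)*(k + 3)*(k^2 - 6*k + 5) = (k - 1)*(k + 1)*(k + 3)*(k - 5)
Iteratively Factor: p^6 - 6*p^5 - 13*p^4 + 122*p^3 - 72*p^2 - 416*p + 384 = (p - 4)*(p^5 - 2*p^4 - 21*p^3 + 38*p^2 + 80*p - 96) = (p - 4)*(p - 3)*(p^4 + p^3 - 18*p^2 - 16*p + 32) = (p - 4)*(p - 3)*(p - 1)*(p^3 + 2*p^2 - 16*p - 32) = (p - 4)^2*(p - 3)*(p - 1)*(p^2 + 6*p + 8) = (p - 4)^2*(p - 3)*(p - 1)*(p + 2)*(p + 4)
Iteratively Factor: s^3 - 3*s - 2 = (s + 1)*(s^2 - s - 2) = (s + 1)^2*(s - 2)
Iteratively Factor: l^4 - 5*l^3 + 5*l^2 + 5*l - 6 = (l - 1)*(l^3 - 4*l^2 + l + 6) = (l - 3)*(l - 1)*(l^2 - l - 2) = (l - 3)*(l - 2)*(l - 1)*(l + 1)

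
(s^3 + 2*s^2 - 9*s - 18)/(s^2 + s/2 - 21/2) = 2*(s^2 + 5*s + 6)/(2*s + 7)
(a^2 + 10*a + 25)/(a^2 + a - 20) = (a + 5)/(a - 4)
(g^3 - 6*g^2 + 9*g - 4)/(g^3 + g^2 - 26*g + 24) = (g - 1)/(g + 6)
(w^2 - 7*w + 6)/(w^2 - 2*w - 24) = (w - 1)/(w + 4)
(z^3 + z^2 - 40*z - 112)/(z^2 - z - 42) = (z^2 + 8*z + 16)/(z + 6)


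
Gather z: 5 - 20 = -15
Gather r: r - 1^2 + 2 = r + 1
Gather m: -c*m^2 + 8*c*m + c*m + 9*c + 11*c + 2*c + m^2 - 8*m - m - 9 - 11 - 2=22*c + m^2*(1 - c) + m*(9*c - 9) - 22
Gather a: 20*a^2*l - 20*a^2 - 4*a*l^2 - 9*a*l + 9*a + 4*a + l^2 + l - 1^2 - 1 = a^2*(20*l - 20) + a*(-4*l^2 - 9*l + 13) + l^2 + l - 2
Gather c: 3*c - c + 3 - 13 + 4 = 2*c - 6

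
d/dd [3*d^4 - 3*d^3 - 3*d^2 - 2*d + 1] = 12*d^3 - 9*d^2 - 6*d - 2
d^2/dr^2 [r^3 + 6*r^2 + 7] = 6*r + 12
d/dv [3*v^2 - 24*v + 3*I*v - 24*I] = 6*v - 24 + 3*I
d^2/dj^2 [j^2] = 2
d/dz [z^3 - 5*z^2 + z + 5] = 3*z^2 - 10*z + 1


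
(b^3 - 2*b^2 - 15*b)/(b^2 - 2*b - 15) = b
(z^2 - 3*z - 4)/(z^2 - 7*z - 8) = (z - 4)/(z - 8)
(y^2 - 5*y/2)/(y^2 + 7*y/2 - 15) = y/(y + 6)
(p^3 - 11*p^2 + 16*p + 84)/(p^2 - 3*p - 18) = (p^2 - 5*p - 14)/(p + 3)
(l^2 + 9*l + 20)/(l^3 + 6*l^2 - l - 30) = (l + 4)/(l^2 + l - 6)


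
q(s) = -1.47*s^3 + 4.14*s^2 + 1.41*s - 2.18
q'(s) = -4.41*s^2 + 8.28*s + 1.41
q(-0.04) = -2.23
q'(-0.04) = 1.07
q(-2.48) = 42.21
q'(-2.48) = -46.25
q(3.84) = -18.95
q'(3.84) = -31.82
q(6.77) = -259.01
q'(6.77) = -144.66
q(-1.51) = 10.19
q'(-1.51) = -21.15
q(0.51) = -0.58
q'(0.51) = 4.49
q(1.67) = 4.87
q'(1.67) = 2.94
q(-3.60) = 114.98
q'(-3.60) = -85.55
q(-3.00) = 70.54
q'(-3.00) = -63.12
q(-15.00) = 5869.42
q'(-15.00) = -1115.04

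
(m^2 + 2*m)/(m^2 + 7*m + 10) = m/(m + 5)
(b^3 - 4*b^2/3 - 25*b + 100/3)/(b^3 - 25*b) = (b - 4/3)/b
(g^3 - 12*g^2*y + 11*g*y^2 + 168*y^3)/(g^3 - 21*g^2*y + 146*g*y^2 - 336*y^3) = (-g - 3*y)/(-g + 6*y)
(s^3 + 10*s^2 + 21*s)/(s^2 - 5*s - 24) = s*(s + 7)/(s - 8)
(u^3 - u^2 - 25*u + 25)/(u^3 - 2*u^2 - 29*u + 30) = (u - 5)/(u - 6)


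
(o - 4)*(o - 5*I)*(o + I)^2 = o^4 - 4*o^3 - 3*I*o^3 + 9*o^2 + 12*I*o^2 - 36*o + 5*I*o - 20*I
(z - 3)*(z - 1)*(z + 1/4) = z^3 - 15*z^2/4 + 2*z + 3/4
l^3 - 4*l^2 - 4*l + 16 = (l - 4)*(l - 2)*(l + 2)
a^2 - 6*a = a*(a - 6)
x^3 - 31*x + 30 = (x - 5)*(x - 1)*(x + 6)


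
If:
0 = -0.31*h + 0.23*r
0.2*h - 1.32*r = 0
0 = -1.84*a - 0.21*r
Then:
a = 0.00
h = 0.00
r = 0.00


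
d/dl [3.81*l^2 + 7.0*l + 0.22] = 7.62*l + 7.0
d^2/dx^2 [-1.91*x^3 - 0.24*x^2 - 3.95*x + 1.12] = -11.46*x - 0.48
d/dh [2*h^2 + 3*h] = 4*h + 3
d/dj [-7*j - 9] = -7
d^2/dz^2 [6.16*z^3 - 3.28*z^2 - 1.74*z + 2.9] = 36.96*z - 6.56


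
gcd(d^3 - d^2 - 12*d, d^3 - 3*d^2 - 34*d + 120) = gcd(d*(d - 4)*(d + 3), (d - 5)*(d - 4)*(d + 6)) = d - 4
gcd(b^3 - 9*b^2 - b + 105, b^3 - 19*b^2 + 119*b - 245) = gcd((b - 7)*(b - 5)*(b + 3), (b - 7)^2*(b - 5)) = b^2 - 12*b + 35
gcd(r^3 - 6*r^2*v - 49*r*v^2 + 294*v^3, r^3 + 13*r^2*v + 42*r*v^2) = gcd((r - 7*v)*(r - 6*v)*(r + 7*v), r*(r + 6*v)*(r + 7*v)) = r + 7*v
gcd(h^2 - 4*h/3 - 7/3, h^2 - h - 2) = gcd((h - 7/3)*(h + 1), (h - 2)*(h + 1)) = h + 1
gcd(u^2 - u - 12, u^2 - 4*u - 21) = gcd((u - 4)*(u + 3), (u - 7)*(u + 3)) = u + 3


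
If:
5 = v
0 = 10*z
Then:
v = 5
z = 0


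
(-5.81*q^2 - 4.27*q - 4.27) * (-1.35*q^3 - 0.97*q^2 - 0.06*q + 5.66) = 7.8435*q^5 + 11.4002*q^4 + 10.255*q^3 - 28.4865*q^2 - 23.912*q - 24.1682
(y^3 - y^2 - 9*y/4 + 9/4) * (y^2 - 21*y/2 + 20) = y^5 - 23*y^4/2 + 113*y^3/4 + 47*y^2/8 - 549*y/8 + 45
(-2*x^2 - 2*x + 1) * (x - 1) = -2*x^3 + 3*x - 1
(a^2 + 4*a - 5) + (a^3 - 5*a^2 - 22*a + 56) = a^3 - 4*a^2 - 18*a + 51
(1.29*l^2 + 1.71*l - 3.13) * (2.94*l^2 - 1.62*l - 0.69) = 3.7926*l^4 + 2.9376*l^3 - 12.8625*l^2 + 3.8907*l + 2.1597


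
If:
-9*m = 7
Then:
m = -7/9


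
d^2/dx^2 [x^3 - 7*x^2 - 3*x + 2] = 6*x - 14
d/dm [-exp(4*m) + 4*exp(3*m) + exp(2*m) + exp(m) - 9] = (-4*exp(3*m) + 12*exp(2*m) + 2*exp(m) + 1)*exp(m)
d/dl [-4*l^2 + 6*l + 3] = 6 - 8*l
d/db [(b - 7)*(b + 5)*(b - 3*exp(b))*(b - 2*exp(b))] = -5*b^3*exp(b) + 4*b^3 + 12*b^2*exp(2*b) - 5*b^2*exp(b) - 6*b^2 - 12*b*exp(2*b) + 195*b*exp(b) - 70*b - 432*exp(2*b) + 175*exp(b)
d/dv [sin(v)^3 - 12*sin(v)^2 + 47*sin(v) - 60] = (3*sin(v)^2 - 24*sin(v) + 47)*cos(v)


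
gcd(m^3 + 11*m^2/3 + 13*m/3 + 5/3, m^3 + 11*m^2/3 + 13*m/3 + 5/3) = m^3 + 11*m^2/3 + 13*m/3 + 5/3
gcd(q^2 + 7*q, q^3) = q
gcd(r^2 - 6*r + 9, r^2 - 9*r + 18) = r - 3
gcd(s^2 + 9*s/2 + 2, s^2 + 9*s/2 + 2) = s^2 + 9*s/2 + 2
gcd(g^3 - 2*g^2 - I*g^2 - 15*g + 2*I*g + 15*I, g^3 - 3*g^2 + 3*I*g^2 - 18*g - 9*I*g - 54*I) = g + 3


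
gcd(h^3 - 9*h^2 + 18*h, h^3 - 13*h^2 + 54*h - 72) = h^2 - 9*h + 18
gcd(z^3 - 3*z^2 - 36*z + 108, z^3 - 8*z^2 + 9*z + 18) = z^2 - 9*z + 18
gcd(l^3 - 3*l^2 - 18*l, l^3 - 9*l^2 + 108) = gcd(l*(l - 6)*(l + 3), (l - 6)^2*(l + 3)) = l^2 - 3*l - 18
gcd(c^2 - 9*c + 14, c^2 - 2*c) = c - 2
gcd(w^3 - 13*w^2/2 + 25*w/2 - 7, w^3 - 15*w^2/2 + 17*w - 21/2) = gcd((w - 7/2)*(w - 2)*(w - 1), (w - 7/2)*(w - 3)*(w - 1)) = w^2 - 9*w/2 + 7/2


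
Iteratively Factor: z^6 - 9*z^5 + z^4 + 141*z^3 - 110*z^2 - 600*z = (z - 4)*(z^5 - 5*z^4 - 19*z^3 + 65*z^2 + 150*z) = (z - 5)*(z - 4)*(z^4 - 19*z^2 - 30*z) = (z - 5)*(z - 4)*(z + 3)*(z^3 - 3*z^2 - 10*z) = (z - 5)*(z - 4)*(z + 2)*(z + 3)*(z^2 - 5*z) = (z - 5)^2*(z - 4)*(z + 2)*(z + 3)*(z)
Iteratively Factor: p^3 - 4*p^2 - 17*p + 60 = (p - 5)*(p^2 + p - 12) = (p - 5)*(p - 3)*(p + 4)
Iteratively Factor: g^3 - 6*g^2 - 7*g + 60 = (g - 4)*(g^2 - 2*g - 15) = (g - 4)*(g + 3)*(g - 5)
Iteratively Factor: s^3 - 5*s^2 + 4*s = (s)*(s^2 - 5*s + 4) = s*(s - 1)*(s - 4)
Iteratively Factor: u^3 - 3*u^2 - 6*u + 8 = (u + 2)*(u^2 - 5*u + 4) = (u - 1)*(u + 2)*(u - 4)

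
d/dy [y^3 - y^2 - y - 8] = 3*y^2 - 2*y - 1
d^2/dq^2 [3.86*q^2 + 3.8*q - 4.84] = 7.72000000000000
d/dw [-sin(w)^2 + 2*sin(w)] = 2*(1 - sin(w))*cos(w)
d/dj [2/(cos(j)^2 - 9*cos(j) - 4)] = 2*(2*cos(j) - 9)*sin(j)/(sin(j)^2 + 9*cos(j) + 3)^2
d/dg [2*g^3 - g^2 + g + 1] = 6*g^2 - 2*g + 1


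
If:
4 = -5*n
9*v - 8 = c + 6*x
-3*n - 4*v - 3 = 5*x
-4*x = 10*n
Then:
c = -877/20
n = -4/5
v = -53/20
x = 2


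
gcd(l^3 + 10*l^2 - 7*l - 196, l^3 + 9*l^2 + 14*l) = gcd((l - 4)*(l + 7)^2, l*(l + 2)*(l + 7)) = l + 7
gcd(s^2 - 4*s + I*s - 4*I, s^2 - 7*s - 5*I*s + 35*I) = 1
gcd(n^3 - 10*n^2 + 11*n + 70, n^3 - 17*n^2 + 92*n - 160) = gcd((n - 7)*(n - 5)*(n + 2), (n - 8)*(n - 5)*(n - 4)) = n - 5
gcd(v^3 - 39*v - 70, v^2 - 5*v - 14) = v^2 - 5*v - 14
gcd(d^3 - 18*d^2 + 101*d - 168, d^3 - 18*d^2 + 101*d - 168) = d^3 - 18*d^2 + 101*d - 168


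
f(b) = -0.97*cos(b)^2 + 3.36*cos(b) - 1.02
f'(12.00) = 0.92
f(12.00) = 1.12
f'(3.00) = -0.75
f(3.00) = -5.30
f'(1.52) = -3.26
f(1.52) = -0.85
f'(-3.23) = -0.47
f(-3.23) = -5.33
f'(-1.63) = 3.47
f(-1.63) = -1.22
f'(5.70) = 0.96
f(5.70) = 1.11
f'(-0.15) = 0.22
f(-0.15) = 1.35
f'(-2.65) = 2.39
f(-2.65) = -4.74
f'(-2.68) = 2.27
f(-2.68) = -4.81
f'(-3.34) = -1.04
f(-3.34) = -5.25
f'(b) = 1.94*sin(b)*cos(b) - 3.36*sin(b)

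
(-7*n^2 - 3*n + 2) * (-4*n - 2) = 28*n^3 + 26*n^2 - 2*n - 4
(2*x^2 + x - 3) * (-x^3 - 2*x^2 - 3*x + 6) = -2*x^5 - 5*x^4 - 5*x^3 + 15*x^2 + 15*x - 18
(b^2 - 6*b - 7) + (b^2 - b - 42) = 2*b^2 - 7*b - 49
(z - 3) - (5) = z - 8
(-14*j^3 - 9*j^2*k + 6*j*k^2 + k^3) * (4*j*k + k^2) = -56*j^4*k - 50*j^3*k^2 + 15*j^2*k^3 + 10*j*k^4 + k^5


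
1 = 1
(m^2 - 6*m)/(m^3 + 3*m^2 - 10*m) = (m - 6)/(m^2 + 3*m - 10)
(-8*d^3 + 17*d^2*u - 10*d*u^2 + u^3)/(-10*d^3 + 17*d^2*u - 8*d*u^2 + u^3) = (8*d^2 - 9*d*u + u^2)/(10*d^2 - 7*d*u + u^2)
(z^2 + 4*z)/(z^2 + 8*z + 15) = z*(z + 4)/(z^2 + 8*z + 15)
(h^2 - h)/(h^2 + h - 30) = h*(h - 1)/(h^2 + h - 30)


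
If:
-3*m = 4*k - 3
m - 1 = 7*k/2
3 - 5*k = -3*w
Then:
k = 0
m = 1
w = -1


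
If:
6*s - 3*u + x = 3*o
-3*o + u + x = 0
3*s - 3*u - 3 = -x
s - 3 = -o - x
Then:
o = 5/7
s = -2/7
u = -3/7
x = 18/7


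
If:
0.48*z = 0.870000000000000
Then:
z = 1.81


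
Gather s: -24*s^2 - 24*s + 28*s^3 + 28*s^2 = 28*s^3 + 4*s^2 - 24*s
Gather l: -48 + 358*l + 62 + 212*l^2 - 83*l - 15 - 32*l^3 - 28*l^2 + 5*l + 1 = -32*l^3 + 184*l^2 + 280*l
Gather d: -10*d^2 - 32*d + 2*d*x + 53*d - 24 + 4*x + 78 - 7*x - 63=-10*d^2 + d*(2*x + 21) - 3*x - 9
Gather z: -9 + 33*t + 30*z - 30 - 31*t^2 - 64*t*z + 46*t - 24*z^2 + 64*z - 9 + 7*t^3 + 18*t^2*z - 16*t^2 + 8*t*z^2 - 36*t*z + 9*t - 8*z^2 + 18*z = 7*t^3 - 47*t^2 + 88*t + z^2*(8*t - 32) + z*(18*t^2 - 100*t + 112) - 48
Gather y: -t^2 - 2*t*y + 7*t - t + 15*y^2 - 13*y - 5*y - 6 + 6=-t^2 + 6*t + 15*y^2 + y*(-2*t - 18)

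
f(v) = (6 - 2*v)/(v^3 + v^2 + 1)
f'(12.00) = 0.00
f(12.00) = -0.00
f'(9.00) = 0.00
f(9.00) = -0.01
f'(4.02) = -0.01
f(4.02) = -0.02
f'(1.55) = -0.87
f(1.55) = 0.41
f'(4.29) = -0.00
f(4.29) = -0.03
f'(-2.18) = -4.40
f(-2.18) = -2.25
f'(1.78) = -0.54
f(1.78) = 0.25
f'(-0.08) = -1.13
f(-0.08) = 6.12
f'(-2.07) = -6.32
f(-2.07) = -2.83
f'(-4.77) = -0.10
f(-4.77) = -0.18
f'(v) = (6 - 2*v)*(-3*v^2 - 2*v)/(v^3 + v^2 + 1)^2 - 2/(v^3 + v^2 + 1)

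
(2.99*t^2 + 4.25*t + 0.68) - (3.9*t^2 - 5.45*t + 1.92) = -0.91*t^2 + 9.7*t - 1.24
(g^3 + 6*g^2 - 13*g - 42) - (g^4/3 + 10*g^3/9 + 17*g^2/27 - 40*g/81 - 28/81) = -g^4/3 - g^3/9 + 145*g^2/27 - 1013*g/81 - 3374/81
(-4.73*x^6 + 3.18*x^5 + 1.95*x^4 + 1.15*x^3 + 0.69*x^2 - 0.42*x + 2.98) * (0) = 0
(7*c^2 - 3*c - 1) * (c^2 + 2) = 7*c^4 - 3*c^3 + 13*c^2 - 6*c - 2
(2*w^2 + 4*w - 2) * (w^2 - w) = 2*w^4 + 2*w^3 - 6*w^2 + 2*w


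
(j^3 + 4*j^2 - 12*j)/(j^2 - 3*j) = (j^2 + 4*j - 12)/(j - 3)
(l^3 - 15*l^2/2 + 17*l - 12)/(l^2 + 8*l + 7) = (l^3 - 15*l^2/2 + 17*l - 12)/(l^2 + 8*l + 7)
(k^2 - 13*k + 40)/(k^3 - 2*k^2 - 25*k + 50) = (k - 8)/(k^2 + 3*k - 10)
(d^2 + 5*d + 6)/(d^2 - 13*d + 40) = (d^2 + 5*d + 6)/(d^2 - 13*d + 40)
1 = 1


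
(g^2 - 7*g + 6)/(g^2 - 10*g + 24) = (g - 1)/(g - 4)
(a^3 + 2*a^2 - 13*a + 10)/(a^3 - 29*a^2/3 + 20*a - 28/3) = 3*(a^2 + 4*a - 5)/(3*a^2 - 23*a + 14)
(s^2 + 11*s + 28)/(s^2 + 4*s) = (s + 7)/s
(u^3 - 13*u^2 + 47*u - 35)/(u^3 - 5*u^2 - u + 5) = (u - 7)/(u + 1)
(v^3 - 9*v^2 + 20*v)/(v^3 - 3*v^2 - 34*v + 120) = v/(v + 6)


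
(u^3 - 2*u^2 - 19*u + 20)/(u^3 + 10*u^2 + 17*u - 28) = (u - 5)/(u + 7)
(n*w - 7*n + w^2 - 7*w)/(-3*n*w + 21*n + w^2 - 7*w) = (n + w)/(-3*n + w)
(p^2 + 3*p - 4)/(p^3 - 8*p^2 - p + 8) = (p + 4)/(p^2 - 7*p - 8)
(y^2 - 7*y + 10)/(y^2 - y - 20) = (y - 2)/(y + 4)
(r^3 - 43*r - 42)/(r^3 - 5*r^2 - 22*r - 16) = (r^2 - r - 42)/(r^2 - 6*r - 16)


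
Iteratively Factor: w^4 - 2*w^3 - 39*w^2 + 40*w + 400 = (w - 5)*(w^3 + 3*w^2 - 24*w - 80) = (w - 5)*(w + 4)*(w^2 - w - 20) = (w - 5)^2*(w + 4)*(w + 4)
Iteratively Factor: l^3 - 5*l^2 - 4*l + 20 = (l - 2)*(l^2 - 3*l - 10) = (l - 5)*(l - 2)*(l + 2)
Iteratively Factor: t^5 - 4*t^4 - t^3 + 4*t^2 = (t)*(t^4 - 4*t^3 - t^2 + 4*t) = t*(t - 1)*(t^3 - 3*t^2 - 4*t) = t*(t - 4)*(t - 1)*(t^2 + t) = t^2*(t - 4)*(t - 1)*(t + 1)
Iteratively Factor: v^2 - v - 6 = (v + 2)*(v - 3)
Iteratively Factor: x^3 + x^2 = (x + 1)*(x^2) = x*(x + 1)*(x)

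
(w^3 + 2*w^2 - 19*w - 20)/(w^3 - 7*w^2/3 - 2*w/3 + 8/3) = 3*(w^2 + w - 20)/(3*w^2 - 10*w + 8)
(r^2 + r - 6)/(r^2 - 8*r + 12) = (r + 3)/(r - 6)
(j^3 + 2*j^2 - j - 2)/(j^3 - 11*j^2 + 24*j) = (j^3 + 2*j^2 - j - 2)/(j*(j^2 - 11*j + 24))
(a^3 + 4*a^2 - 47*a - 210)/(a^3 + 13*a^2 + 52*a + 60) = (a - 7)/(a + 2)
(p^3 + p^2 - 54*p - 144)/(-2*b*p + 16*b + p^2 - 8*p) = (p^2 + 9*p + 18)/(-2*b + p)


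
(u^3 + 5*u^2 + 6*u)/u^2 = u + 5 + 6/u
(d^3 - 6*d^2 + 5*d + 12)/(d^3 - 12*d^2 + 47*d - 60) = (d + 1)/(d - 5)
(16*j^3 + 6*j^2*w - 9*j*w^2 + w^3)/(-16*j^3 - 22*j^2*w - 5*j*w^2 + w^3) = (-2*j + w)/(2*j + w)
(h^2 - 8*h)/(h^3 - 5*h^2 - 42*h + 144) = h/(h^2 + 3*h - 18)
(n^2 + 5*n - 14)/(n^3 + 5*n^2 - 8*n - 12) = (n + 7)/(n^2 + 7*n + 6)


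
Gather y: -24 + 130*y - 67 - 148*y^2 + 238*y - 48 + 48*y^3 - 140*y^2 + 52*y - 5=48*y^3 - 288*y^2 + 420*y - 144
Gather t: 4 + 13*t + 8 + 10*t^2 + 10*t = 10*t^2 + 23*t + 12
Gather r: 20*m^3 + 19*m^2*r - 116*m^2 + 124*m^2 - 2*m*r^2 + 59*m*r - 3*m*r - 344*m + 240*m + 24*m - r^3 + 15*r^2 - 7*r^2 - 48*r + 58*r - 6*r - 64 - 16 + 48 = 20*m^3 + 8*m^2 - 80*m - r^3 + r^2*(8 - 2*m) + r*(19*m^2 + 56*m + 4) - 32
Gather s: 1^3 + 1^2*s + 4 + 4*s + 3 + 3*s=8*s + 8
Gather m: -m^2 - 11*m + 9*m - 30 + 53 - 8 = -m^2 - 2*m + 15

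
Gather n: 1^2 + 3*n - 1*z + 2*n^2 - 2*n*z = 2*n^2 + n*(3 - 2*z) - z + 1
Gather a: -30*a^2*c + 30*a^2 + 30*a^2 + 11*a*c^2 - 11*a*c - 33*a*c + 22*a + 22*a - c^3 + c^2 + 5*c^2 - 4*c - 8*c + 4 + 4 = a^2*(60 - 30*c) + a*(11*c^2 - 44*c + 44) - c^3 + 6*c^2 - 12*c + 8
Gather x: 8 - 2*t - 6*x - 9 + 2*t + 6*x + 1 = 0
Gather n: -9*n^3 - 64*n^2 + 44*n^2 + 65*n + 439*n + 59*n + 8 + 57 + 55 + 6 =-9*n^3 - 20*n^2 + 563*n + 126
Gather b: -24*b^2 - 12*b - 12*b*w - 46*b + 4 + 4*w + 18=-24*b^2 + b*(-12*w - 58) + 4*w + 22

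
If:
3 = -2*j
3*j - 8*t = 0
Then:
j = -3/2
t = -9/16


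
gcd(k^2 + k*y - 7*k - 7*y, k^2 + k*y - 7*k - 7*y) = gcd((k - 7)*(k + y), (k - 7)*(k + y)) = k^2 + k*y - 7*k - 7*y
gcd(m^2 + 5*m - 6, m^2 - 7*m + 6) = m - 1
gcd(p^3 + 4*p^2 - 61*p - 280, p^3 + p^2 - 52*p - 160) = p^2 - 3*p - 40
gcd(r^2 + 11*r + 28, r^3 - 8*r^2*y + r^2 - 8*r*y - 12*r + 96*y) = r + 4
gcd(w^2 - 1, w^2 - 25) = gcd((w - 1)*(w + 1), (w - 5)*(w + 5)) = 1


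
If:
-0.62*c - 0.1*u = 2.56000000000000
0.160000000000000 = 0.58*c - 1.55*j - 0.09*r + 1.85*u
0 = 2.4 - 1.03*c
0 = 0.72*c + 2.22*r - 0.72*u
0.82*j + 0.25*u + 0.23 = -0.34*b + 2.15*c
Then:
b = 155.00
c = 2.33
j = -46.23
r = -13.74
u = -40.05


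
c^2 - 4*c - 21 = (c - 7)*(c + 3)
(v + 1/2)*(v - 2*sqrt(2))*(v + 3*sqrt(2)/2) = v^3 - sqrt(2)*v^2/2 + v^2/2 - 6*v - sqrt(2)*v/4 - 3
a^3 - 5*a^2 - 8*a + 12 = (a - 6)*(a - 1)*(a + 2)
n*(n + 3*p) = n^2 + 3*n*p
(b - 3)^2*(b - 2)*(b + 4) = b^4 - 4*b^3 - 11*b^2 + 66*b - 72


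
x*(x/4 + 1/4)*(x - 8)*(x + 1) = x^4/4 - 3*x^3/2 - 15*x^2/4 - 2*x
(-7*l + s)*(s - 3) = -7*l*s + 21*l + s^2 - 3*s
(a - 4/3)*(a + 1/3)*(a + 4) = a^3 + 3*a^2 - 40*a/9 - 16/9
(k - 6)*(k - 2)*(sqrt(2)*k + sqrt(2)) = sqrt(2)*k^3 - 7*sqrt(2)*k^2 + 4*sqrt(2)*k + 12*sqrt(2)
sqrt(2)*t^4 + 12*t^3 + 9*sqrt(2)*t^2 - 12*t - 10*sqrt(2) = (t - 1)*(t + sqrt(2))*(t + 5*sqrt(2))*(sqrt(2)*t + sqrt(2))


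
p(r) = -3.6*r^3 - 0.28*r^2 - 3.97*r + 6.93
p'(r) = -10.8*r^2 - 0.56*r - 3.97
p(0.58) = 3.83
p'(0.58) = -7.93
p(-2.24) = 54.88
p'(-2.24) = -56.91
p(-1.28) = 19.10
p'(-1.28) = -20.95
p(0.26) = 5.82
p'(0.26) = -4.85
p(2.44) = -56.72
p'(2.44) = -69.64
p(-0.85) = 12.31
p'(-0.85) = -11.30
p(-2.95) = 108.63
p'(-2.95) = -96.30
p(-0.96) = 13.67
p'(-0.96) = -13.39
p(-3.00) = 113.52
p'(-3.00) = -99.49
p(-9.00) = 2644.38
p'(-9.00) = -873.73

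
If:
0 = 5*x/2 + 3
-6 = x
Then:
No Solution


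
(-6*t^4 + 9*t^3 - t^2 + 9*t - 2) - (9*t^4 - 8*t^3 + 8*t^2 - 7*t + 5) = -15*t^4 + 17*t^3 - 9*t^2 + 16*t - 7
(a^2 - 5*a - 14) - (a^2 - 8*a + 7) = 3*a - 21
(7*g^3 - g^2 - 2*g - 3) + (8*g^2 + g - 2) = 7*g^3 + 7*g^2 - g - 5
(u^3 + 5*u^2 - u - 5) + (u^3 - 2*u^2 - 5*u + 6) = 2*u^3 + 3*u^2 - 6*u + 1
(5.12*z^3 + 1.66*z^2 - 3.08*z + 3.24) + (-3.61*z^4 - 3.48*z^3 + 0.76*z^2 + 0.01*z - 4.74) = -3.61*z^4 + 1.64*z^3 + 2.42*z^2 - 3.07*z - 1.5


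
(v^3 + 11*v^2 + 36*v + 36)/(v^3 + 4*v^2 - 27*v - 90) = (v + 2)/(v - 5)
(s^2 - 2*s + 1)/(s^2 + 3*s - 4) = (s - 1)/(s + 4)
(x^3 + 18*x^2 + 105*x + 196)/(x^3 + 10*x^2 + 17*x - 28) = (x + 7)/(x - 1)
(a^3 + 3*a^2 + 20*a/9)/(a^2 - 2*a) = (a^2 + 3*a + 20/9)/(a - 2)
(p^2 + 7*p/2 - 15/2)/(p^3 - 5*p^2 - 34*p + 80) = (p - 3/2)/(p^2 - 10*p + 16)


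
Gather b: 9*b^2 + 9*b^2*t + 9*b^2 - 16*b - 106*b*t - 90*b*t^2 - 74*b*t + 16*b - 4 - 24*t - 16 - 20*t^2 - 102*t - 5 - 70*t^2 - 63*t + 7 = b^2*(9*t + 18) + b*(-90*t^2 - 180*t) - 90*t^2 - 189*t - 18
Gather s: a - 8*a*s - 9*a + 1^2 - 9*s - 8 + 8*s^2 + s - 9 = -8*a + 8*s^2 + s*(-8*a - 8) - 16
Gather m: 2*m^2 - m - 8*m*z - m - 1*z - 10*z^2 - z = 2*m^2 + m*(-8*z - 2) - 10*z^2 - 2*z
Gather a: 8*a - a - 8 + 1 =7*a - 7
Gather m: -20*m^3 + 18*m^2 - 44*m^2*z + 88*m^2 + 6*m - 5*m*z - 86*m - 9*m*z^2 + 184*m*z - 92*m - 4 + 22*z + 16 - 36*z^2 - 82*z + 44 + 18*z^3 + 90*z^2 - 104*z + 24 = -20*m^3 + m^2*(106 - 44*z) + m*(-9*z^2 + 179*z - 172) + 18*z^3 + 54*z^2 - 164*z + 80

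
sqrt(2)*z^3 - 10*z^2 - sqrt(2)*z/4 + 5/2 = (z - 1/2)*(z - 5*sqrt(2))*(sqrt(2)*z + sqrt(2)/2)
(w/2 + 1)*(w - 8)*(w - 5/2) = w^3/2 - 17*w^2/4 - w/2 + 20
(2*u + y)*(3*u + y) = 6*u^2 + 5*u*y + y^2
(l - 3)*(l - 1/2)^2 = l^3 - 4*l^2 + 13*l/4 - 3/4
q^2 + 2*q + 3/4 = (q + 1/2)*(q + 3/2)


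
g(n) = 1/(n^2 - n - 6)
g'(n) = (1 - 2*n)/(n^2 - n - 6)^2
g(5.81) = 0.05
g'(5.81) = -0.02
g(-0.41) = -0.18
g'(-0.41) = 0.06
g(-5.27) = 0.04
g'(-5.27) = 0.02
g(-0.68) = -0.21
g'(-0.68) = 0.10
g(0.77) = -0.16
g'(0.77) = -0.01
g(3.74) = 0.24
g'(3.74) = -0.36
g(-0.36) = -0.18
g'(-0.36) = 0.06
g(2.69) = -0.69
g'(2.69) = -2.07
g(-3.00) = 0.17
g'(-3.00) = 0.19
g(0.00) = -0.17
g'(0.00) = 0.03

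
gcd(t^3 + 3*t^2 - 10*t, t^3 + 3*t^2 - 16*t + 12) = t - 2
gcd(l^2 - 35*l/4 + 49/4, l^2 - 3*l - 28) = l - 7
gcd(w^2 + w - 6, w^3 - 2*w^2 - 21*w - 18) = w + 3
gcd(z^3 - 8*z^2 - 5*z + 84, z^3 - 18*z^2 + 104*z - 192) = z - 4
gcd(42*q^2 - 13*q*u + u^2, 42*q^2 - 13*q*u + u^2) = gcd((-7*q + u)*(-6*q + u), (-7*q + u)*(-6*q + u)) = 42*q^2 - 13*q*u + u^2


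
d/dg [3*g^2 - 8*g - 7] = 6*g - 8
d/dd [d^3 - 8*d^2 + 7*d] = 3*d^2 - 16*d + 7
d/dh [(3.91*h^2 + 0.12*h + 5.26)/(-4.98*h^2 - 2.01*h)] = (-7.2615*h^2 + 52.3896*h + 10.5726)/(h^2*(24.8004*h^2 + 20.0196*h + 4.0401))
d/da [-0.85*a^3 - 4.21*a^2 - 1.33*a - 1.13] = -2.55*a^2 - 8.42*a - 1.33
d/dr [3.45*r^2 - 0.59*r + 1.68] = 6.9*r - 0.59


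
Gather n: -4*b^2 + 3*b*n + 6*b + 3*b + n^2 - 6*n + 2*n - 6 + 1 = -4*b^2 + 9*b + n^2 + n*(3*b - 4) - 5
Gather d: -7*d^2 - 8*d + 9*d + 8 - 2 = -7*d^2 + d + 6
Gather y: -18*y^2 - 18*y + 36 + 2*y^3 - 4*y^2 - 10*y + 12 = 2*y^3 - 22*y^2 - 28*y + 48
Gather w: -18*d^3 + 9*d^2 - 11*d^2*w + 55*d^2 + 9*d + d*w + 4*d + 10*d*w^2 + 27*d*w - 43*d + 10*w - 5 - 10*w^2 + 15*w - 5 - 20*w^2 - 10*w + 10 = -18*d^3 + 64*d^2 - 30*d + w^2*(10*d - 30) + w*(-11*d^2 + 28*d + 15)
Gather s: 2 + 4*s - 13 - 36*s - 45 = -32*s - 56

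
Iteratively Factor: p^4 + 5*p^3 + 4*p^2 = (p)*(p^3 + 5*p^2 + 4*p) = p^2*(p^2 + 5*p + 4) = p^2*(p + 4)*(p + 1)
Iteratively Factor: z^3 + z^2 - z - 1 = (z + 1)*(z^2 - 1) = (z + 1)^2*(z - 1)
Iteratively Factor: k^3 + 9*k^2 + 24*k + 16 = (k + 4)*(k^2 + 5*k + 4) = (k + 4)^2*(k + 1)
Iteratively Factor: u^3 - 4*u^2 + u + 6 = (u + 1)*(u^2 - 5*u + 6) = (u - 2)*(u + 1)*(u - 3)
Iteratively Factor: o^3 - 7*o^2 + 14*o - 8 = (o - 2)*(o^2 - 5*o + 4) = (o - 2)*(o - 1)*(o - 4)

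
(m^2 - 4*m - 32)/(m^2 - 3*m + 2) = (m^2 - 4*m - 32)/(m^2 - 3*m + 2)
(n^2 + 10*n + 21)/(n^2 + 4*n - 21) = (n + 3)/(n - 3)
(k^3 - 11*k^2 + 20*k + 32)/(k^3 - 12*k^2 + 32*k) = (k + 1)/k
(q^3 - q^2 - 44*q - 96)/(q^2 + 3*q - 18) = (q^3 - q^2 - 44*q - 96)/(q^2 + 3*q - 18)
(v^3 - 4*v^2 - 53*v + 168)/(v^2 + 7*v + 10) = (v^3 - 4*v^2 - 53*v + 168)/(v^2 + 7*v + 10)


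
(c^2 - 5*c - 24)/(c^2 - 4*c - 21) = (c - 8)/(c - 7)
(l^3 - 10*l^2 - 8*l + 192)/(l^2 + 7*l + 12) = (l^2 - 14*l + 48)/(l + 3)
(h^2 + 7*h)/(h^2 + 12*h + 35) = h/(h + 5)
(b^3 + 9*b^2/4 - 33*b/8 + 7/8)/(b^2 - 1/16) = 2*(2*b^2 + 5*b - 7)/(4*b + 1)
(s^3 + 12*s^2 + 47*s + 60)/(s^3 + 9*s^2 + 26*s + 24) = (s + 5)/(s + 2)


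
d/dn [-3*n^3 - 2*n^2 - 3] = n*(-9*n - 4)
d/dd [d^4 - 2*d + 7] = 4*d^3 - 2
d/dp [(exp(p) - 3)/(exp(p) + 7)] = 10*exp(p)/(exp(p) + 7)^2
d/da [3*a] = 3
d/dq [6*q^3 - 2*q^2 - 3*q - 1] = 18*q^2 - 4*q - 3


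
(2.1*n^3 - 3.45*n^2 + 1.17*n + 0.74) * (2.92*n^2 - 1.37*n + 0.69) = 6.132*n^5 - 12.951*n^4 + 9.5919*n^3 - 1.8226*n^2 - 0.2065*n + 0.5106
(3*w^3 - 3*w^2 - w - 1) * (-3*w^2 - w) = -9*w^5 + 6*w^4 + 6*w^3 + 4*w^2 + w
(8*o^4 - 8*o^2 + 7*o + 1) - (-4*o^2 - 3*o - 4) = 8*o^4 - 4*o^2 + 10*o + 5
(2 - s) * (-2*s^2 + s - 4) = 2*s^3 - 5*s^2 + 6*s - 8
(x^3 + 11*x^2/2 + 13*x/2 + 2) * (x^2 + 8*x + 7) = x^5 + 27*x^4/2 + 115*x^3/2 + 185*x^2/2 + 123*x/2 + 14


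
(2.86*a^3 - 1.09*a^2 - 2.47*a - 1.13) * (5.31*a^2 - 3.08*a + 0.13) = 15.1866*a^5 - 14.5967*a^4 - 9.3867*a^3 + 1.4656*a^2 + 3.1593*a - 0.1469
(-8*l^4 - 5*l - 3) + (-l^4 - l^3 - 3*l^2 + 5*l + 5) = -9*l^4 - l^3 - 3*l^2 + 2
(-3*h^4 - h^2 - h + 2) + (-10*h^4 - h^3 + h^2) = -13*h^4 - h^3 - h + 2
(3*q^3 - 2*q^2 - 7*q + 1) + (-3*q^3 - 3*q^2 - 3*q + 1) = -5*q^2 - 10*q + 2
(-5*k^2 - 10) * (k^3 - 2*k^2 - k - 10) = -5*k^5 + 10*k^4 - 5*k^3 + 70*k^2 + 10*k + 100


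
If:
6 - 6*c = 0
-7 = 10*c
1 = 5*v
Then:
No Solution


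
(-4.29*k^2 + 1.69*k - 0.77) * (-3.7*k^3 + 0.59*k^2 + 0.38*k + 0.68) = 15.873*k^5 - 8.7841*k^4 + 2.2159*k^3 - 2.7293*k^2 + 0.8566*k - 0.5236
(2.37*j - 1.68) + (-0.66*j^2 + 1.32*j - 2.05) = -0.66*j^2 + 3.69*j - 3.73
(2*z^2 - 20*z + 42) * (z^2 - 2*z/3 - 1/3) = 2*z^4 - 64*z^3/3 + 164*z^2/3 - 64*z/3 - 14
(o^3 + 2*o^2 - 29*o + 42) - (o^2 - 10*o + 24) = o^3 + o^2 - 19*o + 18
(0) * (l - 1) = 0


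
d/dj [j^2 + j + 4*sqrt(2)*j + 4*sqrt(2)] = 2*j + 1 + 4*sqrt(2)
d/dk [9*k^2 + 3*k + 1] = 18*k + 3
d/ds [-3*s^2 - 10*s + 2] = -6*s - 10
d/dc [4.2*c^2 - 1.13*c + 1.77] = 8.4*c - 1.13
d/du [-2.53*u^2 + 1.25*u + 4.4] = 1.25 - 5.06*u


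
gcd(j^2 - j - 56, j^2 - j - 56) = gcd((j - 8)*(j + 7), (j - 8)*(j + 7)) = j^2 - j - 56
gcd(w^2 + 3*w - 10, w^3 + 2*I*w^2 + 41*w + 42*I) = 1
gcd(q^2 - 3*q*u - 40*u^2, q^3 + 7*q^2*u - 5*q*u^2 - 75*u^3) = q + 5*u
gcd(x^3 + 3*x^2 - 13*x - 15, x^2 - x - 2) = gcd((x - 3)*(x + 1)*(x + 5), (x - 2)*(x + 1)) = x + 1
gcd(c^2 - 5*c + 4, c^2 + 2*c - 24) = c - 4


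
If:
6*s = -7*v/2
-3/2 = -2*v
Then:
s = -7/16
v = 3/4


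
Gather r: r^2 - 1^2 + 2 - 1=r^2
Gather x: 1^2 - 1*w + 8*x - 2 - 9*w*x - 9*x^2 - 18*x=-w - 9*x^2 + x*(-9*w - 10) - 1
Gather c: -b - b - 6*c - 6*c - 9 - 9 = -2*b - 12*c - 18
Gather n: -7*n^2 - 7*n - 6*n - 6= -7*n^2 - 13*n - 6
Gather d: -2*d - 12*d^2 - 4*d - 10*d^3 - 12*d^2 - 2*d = -10*d^3 - 24*d^2 - 8*d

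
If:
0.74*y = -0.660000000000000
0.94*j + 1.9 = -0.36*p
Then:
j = -0.382978723404255*p - 2.02127659574468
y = -0.89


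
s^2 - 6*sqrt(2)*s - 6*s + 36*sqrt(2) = (s - 6)*(s - 6*sqrt(2))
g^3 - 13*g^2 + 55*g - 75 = (g - 5)^2*(g - 3)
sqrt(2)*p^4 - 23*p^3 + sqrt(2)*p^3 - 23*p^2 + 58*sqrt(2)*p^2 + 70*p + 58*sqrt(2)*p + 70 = (p + 1)*(p - 7*sqrt(2))*(p - 5*sqrt(2))*(sqrt(2)*p + 1)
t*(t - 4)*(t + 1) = t^3 - 3*t^2 - 4*t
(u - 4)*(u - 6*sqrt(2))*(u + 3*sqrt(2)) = u^3 - 3*sqrt(2)*u^2 - 4*u^2 - 36*u + 12*sqrt(2)*u + 144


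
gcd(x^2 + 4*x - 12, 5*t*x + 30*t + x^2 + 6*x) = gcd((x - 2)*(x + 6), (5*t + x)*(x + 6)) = x + 6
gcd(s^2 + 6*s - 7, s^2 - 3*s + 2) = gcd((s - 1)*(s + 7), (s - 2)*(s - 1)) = s - 1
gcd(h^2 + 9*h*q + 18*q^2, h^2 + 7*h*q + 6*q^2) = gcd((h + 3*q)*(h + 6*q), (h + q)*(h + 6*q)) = h + 6*q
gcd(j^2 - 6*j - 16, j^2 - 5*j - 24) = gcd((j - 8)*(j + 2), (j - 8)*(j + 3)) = j - 8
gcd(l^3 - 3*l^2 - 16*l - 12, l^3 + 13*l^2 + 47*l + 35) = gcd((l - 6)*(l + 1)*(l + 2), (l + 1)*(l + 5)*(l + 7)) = l + 1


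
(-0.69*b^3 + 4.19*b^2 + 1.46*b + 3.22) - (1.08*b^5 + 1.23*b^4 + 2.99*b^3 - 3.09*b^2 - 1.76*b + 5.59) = -1.08*b^5 - 1.23*b^4 - 3.68*b^3 + 7.28*b^2 + 3.22*b - 2.37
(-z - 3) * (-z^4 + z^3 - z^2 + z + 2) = z^5 + 2*z^4 - 2*z^3 + 2*z^2 - 5*z - 6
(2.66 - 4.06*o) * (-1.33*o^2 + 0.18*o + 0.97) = 5.3998*o^3 - 4.2686*o^2 - 3.4594*o + 2.5802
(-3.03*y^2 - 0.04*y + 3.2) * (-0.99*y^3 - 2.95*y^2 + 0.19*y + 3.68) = 2.9997*y^5 + 8.9781*y^4 - 3.6257*y^3 - 20.598*y^2 + 0.4608*y + 11.776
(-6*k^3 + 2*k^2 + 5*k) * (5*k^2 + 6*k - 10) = -30*k^5 - 26*k^4 + 97*k^3 + 10*k^2 - 50*k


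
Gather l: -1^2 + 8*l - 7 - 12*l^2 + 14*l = -12*l^2 + 22*l - 8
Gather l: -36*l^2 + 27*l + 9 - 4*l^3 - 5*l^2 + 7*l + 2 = -4*l^3 - 41*l^2 + 34*l + 11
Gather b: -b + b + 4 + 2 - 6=0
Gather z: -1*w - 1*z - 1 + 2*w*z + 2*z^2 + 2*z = -w + 2*z^2 + z*(2*w + 1) - 1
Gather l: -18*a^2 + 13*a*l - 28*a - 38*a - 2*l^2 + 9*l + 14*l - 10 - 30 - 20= -18*a^2 - 66*a - 2*l^2 + l*(13*a + 23) - 60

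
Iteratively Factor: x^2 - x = (x - 1)*(x)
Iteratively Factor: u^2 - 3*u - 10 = (u - 5)*(u + 2)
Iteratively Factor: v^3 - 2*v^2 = (v)*(v^2 - 2*v) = v^2*(v - 2)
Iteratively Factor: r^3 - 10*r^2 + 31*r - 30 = (r - 3)*(r^2 - 7*r + 10) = (r - 3)*(r - 2)*(r - 5)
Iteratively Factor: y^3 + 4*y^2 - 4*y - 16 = (y + 4)*(y^2 - 4) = (y + 2)*(y + 4)*(y - 2)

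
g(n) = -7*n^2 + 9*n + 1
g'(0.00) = 9.00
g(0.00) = 1.00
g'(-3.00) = 51.00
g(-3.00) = -89.00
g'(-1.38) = 28.32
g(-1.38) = -24.75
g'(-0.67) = 18.38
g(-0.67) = -8.17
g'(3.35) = -37.90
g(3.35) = -47.41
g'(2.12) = -20.68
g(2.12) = -11.38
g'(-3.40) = 56.60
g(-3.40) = -110.52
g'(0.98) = -4.72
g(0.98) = 3.10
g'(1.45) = -11.30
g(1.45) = -0.67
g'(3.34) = -37.76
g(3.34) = -47.03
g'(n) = 9 - 14*n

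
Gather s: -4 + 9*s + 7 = 9*s + 3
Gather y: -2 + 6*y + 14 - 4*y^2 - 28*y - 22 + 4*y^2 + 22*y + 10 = 0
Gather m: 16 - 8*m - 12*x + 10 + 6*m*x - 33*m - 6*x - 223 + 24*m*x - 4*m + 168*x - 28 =m*(30*x - 45) + 150*x - 225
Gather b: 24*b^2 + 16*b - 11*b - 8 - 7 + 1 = 24*b^2 + 5*b - 14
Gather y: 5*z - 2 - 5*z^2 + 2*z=-5*z^2 + 7*z - 2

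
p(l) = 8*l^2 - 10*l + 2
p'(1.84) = 19.44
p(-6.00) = 350.00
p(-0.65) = 11.88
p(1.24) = 1.90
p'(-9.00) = -154.00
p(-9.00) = 740.00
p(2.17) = 17.97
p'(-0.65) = -20.40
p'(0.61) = -0.24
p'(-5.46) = -97.36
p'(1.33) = 11.28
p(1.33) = 2.85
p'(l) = 16*l - 10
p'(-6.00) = -106.00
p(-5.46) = 295.09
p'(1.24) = 9.84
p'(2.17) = 24.72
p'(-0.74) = -21.84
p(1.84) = 10.68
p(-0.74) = 13.78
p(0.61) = -1.12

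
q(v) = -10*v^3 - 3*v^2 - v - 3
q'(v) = -30*v^2 - 6*v - 1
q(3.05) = -317.68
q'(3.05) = -298.38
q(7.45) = -4311.89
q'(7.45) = -1710.78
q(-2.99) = 240.48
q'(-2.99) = -251.26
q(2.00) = -97.00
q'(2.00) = -133.00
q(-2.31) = 106.57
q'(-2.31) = -147.22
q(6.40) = -2753.72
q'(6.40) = -1268.20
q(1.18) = -24.79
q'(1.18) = -49.85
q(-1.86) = 52.83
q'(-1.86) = -93.63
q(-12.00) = 16857.00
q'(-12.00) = -4249.00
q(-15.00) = 33087.00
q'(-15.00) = -6661.00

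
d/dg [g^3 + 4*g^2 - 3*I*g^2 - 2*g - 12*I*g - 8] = 3*g^2 + g*(8 - 6*I) - 2 - 12*I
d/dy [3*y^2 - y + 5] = 6*y - 1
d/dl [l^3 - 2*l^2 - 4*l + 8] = 3*l^2 - 4*l - 4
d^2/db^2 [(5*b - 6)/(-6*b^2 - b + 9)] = 2*(-(5*b - 6)*(12*b + 1)^2 + (90*b - 31)*(6*b^2 + b - 9))/(6*b^2 + b - 9)^3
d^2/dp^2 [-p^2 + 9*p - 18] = -2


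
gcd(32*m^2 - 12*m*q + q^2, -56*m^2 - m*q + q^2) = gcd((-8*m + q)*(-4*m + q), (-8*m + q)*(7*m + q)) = -8*m + q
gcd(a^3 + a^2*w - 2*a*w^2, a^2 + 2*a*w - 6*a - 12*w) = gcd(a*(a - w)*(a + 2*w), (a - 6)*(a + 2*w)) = a + 2*w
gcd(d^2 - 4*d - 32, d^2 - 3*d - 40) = d - 8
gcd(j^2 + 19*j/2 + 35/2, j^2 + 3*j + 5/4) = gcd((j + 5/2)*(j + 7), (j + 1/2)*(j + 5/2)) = j + 5/2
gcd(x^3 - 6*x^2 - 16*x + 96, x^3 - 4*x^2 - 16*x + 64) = x^2 - 16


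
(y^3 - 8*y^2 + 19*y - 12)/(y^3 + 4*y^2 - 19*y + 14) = (y^2 - 7*y + 12)/(y^2 + 5*y - 14)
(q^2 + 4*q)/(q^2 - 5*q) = (q + 4)/(q - 5)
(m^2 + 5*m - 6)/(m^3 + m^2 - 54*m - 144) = (m - 1)/(m^2 - 5*m - 24)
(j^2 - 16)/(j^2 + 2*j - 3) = (j^2 - 16)/(j^2 + 2*j - 3)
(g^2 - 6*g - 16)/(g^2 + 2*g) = (g - 8)/g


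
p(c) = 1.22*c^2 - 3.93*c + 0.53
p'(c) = 2.44*c - 3.93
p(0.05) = 0.34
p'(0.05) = -3.81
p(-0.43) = 2.45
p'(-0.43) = -4.98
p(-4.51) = 43.07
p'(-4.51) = -14.93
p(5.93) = 20.13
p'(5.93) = 10.54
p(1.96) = -2.49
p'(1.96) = 0.85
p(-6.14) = 70.65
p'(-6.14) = -18.91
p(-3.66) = 31.26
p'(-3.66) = -12.86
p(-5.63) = 61.33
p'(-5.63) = -17.67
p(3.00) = -0.28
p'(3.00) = 3.39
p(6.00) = 20.87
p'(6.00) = 10.71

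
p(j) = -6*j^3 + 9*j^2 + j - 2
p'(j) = -18*j^2 + 18*j + 1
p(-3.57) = 382.13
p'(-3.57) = -292.67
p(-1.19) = 19.67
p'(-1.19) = -45.91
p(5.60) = -767.86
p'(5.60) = -462.68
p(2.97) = -76.83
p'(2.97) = -104.32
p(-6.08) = 1673.15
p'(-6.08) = -773.84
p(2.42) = -31.91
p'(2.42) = -60.86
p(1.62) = -2.27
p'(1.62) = -17.08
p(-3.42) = 339.86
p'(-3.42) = -271.10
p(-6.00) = 1612.00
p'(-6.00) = -755.00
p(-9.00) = 5092.00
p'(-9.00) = -1619.00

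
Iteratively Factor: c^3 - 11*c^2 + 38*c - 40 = (c - 5)*(c^2 - 6*c + 8) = (c - 5)*(c - 4)*(c - 2)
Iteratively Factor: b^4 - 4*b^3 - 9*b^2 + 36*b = (b + 3)*(b^3 - 7*b^2 + 12*b) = (b - 3)*(b + 3)*(b^2 - 4*b) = b*(b - 3)*(b + 3)*(b - 4)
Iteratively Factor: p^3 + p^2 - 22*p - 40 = (p + 2)*(p^2 - p - 20) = (p - 5)*(p + 2)*(p + 4)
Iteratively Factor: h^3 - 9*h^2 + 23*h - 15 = (h - 5)*(h^2 - 4*h + 3) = (h - 5)*(h - 1)*(h - 3)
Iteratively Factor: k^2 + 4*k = (k)*(k + 4)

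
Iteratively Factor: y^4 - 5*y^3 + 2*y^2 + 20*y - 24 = (y - 3)*(y^3 - 2*y^2 - 4*y + 8) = (y - 3)*(y - 2)*(y^2 - 4) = (y - 3)*(y - 2)*(y + 2)*(y - 2)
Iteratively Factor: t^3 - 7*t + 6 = (t - 2)*(t^2 + 2*t - 3) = (t - 2)*(t + 3)*(t - 1)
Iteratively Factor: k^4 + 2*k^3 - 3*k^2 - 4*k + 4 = (k + 2)*(k^3 - 3*k + 2) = (k + 2)^2*(k^2 - 2*k + 1) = (k - 1)*(k + 2)^2*(k - 1)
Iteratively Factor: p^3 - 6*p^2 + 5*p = (p - 5)*(p^2 - p) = (p - 5)*(p - 1)*(p)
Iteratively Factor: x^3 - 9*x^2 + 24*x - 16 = (x - 4)*(x^2 - 5*x + 4) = (x - 4)^2*(x - 1)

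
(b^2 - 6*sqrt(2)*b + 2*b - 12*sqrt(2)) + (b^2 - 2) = 2*b^2 - 6*sqrt(2)*b + 2*b - 12*sqrt(2) - 2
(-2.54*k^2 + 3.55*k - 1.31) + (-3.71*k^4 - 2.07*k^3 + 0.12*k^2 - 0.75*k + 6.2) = -3.71*k^4 - 2.07*k^3 - 2.42*k^2 + 2.8*k + 4.89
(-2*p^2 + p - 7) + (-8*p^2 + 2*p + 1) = -10*p^2 + 3*p - 6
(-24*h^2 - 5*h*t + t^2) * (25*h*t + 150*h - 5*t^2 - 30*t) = -600*h^3*t - 3600*h^3 - 5*h^2*t^2 - 30*h^2*t + 50*h*t^3 + 300*h*t^2 - 5*t^4 - 30*t^3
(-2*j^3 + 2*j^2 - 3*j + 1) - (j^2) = -2*j^3 + j^2 - 3*j + 1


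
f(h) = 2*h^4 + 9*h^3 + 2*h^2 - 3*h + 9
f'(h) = 8*h^3 + 27*h^2 + 4*h - 3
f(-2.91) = -43.70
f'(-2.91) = 16.86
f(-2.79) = -41.34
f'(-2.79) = 22.27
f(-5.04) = 213.19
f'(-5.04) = -361.51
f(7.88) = 12224.71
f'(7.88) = 5619.50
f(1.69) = 69.40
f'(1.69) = 119.49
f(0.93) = 16.68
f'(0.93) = 30.51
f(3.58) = 765.36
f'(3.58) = 724.42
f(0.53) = 9.47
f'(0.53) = 7.90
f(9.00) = 19827.00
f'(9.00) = 8052.00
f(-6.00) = 747.00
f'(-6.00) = -783.00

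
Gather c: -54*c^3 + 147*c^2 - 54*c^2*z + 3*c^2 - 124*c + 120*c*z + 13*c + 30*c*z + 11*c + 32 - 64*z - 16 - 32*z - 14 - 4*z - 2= -54*c^3 + c^2*(150 - 54*z) + c*(150*z - 100) - 100*z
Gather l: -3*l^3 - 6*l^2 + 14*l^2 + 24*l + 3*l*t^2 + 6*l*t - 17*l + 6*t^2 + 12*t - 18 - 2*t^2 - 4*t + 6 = -3*l^3 + 8*l^2 + l*(3*t^2 + 6*t + 7) + 4*t^2 + 8*t - 12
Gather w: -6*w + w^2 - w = w^2 - 7*w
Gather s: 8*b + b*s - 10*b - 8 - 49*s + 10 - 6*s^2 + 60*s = -2*b - 6*s^2 + s*(b + 11) + 2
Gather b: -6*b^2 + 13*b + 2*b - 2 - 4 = -6*b^2 + 15*b - 6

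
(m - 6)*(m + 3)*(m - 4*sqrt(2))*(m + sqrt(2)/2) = m^4 - 7*sqrt(2)*m^3/2 - 3*m^3 - 22*m^2 + 21*sqrt(2)*m^2/2 + 12*m + 63*sqrt(2)*m + 72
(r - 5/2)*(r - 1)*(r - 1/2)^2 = r^4 - 9*r^3/2 + 25*r^2/4 - 27*r/8 + 5/8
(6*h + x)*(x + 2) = 6*h*x + 12*h + x^2 + 2*x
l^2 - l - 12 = (l - 4)*(l + 3)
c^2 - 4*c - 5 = (c - 5)*(c + 1)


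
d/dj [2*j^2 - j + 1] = 4*j - 1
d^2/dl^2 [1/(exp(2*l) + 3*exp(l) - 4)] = (2*(2*exp(l) + 3)^2*exp(l) - (4*exp(l) + 3)*(exp(2*l) + 3*exp(l) - 4))*exp(l)/(exp(2*l) + 3*exp(l) - 4)^3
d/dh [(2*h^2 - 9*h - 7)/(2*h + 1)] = (4*h^2 + 4*h + 5)/(4*h^2 + 4*h + 1)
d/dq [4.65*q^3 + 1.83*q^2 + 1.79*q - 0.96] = 13.95*q^2 + 3.66*q + 1.79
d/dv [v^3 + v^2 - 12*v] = 3*v^2 + 2*v - 12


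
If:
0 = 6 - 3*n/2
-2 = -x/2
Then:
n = 4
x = 4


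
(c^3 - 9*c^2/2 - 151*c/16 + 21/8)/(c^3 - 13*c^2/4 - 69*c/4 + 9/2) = (c + 7/4)/(c + 3)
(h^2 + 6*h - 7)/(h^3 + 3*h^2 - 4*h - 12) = (h^2 + 6*h - 7)/(h^3 + 3*h^2 - 4*h - 12)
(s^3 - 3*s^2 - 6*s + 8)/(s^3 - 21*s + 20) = (s + 2)/(s + 5)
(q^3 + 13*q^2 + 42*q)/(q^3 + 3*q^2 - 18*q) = (q + 7)/(q - 3)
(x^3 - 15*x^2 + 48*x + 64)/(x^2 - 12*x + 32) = (x^2 - 7*x - 8)/(x - 4)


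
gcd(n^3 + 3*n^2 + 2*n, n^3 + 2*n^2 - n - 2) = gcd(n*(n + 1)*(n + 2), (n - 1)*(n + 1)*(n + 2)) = n^2 + 3*n + 2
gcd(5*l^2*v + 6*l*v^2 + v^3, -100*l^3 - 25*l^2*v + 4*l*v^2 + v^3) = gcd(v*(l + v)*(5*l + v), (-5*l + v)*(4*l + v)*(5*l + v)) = 5*l + v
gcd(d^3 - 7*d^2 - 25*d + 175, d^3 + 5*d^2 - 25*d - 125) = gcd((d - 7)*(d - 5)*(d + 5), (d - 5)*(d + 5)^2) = d^2 - 25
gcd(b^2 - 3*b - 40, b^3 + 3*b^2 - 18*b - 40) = b + 5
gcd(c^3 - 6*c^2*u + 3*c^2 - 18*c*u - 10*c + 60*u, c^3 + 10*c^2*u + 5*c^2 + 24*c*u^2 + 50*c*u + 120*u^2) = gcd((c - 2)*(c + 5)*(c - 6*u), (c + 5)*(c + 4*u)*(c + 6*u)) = c + 5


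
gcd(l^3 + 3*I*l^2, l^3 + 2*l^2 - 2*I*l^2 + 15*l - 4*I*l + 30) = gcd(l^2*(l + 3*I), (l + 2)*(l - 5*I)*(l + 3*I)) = l + 3*I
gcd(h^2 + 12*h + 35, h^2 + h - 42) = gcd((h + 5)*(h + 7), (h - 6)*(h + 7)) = h + 7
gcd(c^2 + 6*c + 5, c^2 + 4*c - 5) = c + 5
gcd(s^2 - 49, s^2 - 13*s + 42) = s - 7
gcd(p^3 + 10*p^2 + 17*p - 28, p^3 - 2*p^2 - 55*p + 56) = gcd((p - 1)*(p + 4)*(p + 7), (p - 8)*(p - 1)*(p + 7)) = p^2 + 6*p - 7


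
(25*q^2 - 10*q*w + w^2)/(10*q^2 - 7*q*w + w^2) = (5*q - w)/(2*q - w)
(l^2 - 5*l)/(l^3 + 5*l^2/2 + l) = 2*(l - 5)/(2*l^2 + 5*l + 2)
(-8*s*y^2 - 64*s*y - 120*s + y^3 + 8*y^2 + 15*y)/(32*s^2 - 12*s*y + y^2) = (y^2 + 8*y + 15)/(-4*s + y)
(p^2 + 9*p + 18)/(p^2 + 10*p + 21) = (p + 6)/(p + 7)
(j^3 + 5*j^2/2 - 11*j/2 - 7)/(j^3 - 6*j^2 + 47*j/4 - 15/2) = 2*(2*j^2 + 9*j + 7)/(4*j^2 - 16*j + 15)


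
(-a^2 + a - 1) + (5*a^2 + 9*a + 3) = 4*a^2 + 10*a + 2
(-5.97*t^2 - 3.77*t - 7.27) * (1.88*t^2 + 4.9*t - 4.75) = -11.2236*t^4 - 36.3406*t^3 - 3.7831*t^2 - 17.7155*t + 34.5325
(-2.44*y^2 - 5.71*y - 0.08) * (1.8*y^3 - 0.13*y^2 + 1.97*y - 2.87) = -4.392*y^5 - 9.9608*y^4 - 4.2085*y^3 - 4.2355*y^2 + 16.2301*y + 0.2296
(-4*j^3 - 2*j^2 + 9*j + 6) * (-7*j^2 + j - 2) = 28*j^5 + 10*j^4 - 57*j^3 - 29*j^2 - 12*j - 12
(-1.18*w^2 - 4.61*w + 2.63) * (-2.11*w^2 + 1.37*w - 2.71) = 2.4898*w^4 + 8.1105*w^3 - 8.6672*w^2 + 16.0962*w - 7.1273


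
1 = 1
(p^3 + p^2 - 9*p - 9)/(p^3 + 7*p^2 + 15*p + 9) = (p - 3)/(p + 3)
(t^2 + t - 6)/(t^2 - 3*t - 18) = (t - 2)/(t - 6)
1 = 1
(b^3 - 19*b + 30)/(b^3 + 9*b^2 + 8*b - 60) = (b - 3)/(b + 6)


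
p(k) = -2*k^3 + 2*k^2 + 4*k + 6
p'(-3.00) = -62.00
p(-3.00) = 66.00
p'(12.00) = -812.00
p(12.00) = -3114.00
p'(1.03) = 1.75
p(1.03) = 10.06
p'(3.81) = -67.86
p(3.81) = -60.34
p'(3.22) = -45.33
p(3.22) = -27.16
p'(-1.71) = -20.38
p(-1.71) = 15.01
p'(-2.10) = -30.86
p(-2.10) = 24.94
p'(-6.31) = -260.14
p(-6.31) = 562.87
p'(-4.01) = -108.52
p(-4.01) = 151.08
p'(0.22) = 4.59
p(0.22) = 6.96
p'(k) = -6*k^2 + 4*k + 4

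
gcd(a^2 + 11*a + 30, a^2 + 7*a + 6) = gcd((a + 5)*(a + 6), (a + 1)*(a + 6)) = a + 6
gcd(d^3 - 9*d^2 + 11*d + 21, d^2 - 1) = d + 1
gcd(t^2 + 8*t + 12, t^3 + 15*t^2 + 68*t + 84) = t^2 + 8*t + 12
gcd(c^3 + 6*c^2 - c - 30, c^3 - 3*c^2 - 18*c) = c + 3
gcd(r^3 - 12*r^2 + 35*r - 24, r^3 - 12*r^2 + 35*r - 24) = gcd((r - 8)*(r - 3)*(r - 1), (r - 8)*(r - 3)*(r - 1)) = r^3 - 12*r^2 + 35*r - 24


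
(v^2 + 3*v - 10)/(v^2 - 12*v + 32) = (v^2 + 3*v - 10)/(v^2 - 12*v + 32)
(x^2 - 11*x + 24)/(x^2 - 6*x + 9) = (x - 8)/(x - 3)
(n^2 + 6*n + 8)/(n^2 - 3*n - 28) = (n + 2)/(n - 7)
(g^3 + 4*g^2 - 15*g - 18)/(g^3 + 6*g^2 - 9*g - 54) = (g + 1)/(g + 3)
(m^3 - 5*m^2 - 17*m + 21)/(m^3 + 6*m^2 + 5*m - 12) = (m - 7)/(m + 4)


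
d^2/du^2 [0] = 0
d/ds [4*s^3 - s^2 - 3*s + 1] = 12*s^2 - 2*s - 3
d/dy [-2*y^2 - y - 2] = -4*y - 1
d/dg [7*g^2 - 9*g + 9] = 14*g - 9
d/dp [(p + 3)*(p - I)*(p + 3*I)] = 3*p^2 + p*(6 + 4*I) + 3 + 6*I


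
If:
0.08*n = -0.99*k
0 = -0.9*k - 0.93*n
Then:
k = 0.00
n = 0.00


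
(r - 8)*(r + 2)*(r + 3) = r^3 - 3*r^2 - 34*r - 48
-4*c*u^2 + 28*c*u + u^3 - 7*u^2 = u*(-4*c + u)*(u - 7)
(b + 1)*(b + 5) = b^2 + 6*b + 5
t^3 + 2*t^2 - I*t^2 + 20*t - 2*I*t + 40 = (t + 2)*(t - 5*I)*(t + 4*I)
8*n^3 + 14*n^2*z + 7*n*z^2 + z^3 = (n + z)*(2*n + z)*(4*n + z)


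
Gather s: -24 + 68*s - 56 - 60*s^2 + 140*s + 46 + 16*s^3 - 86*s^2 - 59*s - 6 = 16*s^3 - 146*s^2 + 149*s - 40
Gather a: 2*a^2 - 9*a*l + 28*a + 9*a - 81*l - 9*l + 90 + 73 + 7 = 2*a^2 + a*(37 - 9*l) - 90*l + 170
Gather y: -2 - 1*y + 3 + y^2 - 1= y^2 - y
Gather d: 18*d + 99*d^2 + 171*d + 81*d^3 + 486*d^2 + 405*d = 81*d^3 + 585*d^2 + 594*d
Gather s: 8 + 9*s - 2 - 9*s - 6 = 0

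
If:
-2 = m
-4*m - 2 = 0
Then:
No Solution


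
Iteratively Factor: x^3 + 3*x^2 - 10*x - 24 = (x + 2)*(x^2 + x - 12) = (x - 3)*(x + 2)*(x + 4)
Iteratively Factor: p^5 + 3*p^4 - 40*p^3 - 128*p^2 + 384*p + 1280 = (p + 4)*(p^4 - p^3 - 36*p^2 + 16*p + 320) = (p + 4)^2*(p^3 - 5*p^2 - 16*p + 80) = (p - 5)*(p + 4)^2*(p^2 - 16) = (p - 5)*(p + 4)^3*(p - 4)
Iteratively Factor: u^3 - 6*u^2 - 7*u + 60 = (u - 5)*(u^2 - u - 12) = (u - 5)*(u - 4)*(u + 3)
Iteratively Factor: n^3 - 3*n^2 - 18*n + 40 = (n - 5)*(n^2 + 2*n - 8) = (n - 5)*(n - 2)*(n + 4)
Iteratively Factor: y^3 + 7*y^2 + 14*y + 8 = (y + 1)*(y^2 + 6*y + 8) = (y + 1)*(y + 4)*(y + 2)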